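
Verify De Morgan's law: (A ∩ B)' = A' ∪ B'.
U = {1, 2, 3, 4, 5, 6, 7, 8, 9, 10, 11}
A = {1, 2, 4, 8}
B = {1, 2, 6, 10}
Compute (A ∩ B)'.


U = {1, 2, 3, 4, 5, 6, 7, 8, 9, 10, 11}
A = {1, 2, 4, 8}, B = {1, 2, 6, 10}
A ∩ B = {1, 2}
(A ∩ B)' = U \ (A ∩ B) = {3, 4, 5, 6, 7, 8, 9, 10, 11}
Verification via A' ∪ B': A' = {3, 5, 6, 7, 9, 10, 11}, B' = {3, 4, 5, 7, 8, 9, 11}
A' ∪ B' = {3, 4, 5, 6, 7, 8, 9, 10, 11} ✓

{3, 4, 5, 6, 7, 8, 9, 10, 11}


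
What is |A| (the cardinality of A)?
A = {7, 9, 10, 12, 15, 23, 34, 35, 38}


Set A = {7, 9, 10, 12, 15, 23, 34, 35, 38}
Listing elements: 7, 9, 10, 12, 15, 23, 34, 35, 38
Counting: 9 elements
|A| = 9

9


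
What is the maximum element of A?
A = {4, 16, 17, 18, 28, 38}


Set A = {4, 16, 17, 18, 28, 38}
Elements in ascending order: 4, 16, 17, 18, 28, 38
The largest element is 38.

38


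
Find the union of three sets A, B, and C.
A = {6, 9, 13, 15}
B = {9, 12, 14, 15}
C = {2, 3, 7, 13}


Set A = {6, 9, 13, 15}
Set B = {9, 12, 14, 15}
Set C = {2, 3, 7, 13}
First, A ∪ B = {6, 9, 12, 13, 14, 15}
Then, (A ∪ B) ∪ C = {2, 3, 6, 7, 9, 12, 13, 14, 15}

{2, 3, 6, 7, 9, 12, 13, 14, 15}


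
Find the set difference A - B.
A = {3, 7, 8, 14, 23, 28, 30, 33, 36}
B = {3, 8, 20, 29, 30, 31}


Set A = {3, 7, 8, 14, 23, 28, 30, 33, 36}
Set B = {3, 8, 20, 29, 30, 31}
A \ B includes elements in A that are not in B.
Check each element of A:
3 (in B, remove), 7 (not in B, keep), 8 (in B, remove), 14 (not in B, keep), 23 (not in B, keep), 28 (not in B, keep), 30 (in B, remove), 33 (not in B, keep), 36 (not in B, keep)
A \ B = {7, 14, 23, 28, 33, 36}

{7, 14, 23, 28, 33, 36}


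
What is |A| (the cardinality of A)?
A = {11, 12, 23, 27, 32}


Set A = {11, 12, 23, 27, 32}
Listing elements: 11, 12, 23, 27, 32
Counting: 5 elements
|A| = 5

5


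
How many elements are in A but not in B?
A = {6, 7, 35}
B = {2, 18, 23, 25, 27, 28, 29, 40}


Set A = {6, 7, 35}
Set B = {2, 18, 23, 25, 27, 28, 29, 40}
A \ B = {6, 7, 35}
|A \ B| = 3

3


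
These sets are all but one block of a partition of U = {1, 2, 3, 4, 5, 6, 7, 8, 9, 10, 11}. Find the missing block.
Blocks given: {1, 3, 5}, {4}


U = {1, 2, 3, 4, 5, 6, 7, 8, 9, 10, 11}
Shown blocks: {1, 3, 5}, {4}
A partition's blocks are pairwise disjoint and cover U, so the missing block = U \ (union of shown blocks).
Union of shown blocks: {1, 3, 4, 5}
Missing block = U \ (union) = {2, 6, 7, 8, 9, 10, 11}

{2, 6, 7, 8, 9, 10, 11}


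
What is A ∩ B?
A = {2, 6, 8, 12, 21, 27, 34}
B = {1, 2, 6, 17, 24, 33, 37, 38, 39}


Set A = {2, 6, 8, 12, 21, 27, 34}
Set B = {1, 2, 6, 17, 24, 33, 37, 38, 39}
A ∩ B includes only elements in both sets.
Check each element of A against B:
2 ✓, 6 ✓, 8 ✗, 12 ✗, 21 ✗, 27 ✗, 34 ✗
A ∩ B = {2, 6}

{2, 6}


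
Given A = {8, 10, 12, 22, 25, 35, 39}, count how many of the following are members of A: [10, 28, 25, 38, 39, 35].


Set A = {8, 10, 12, 22, 25, 35, 39}
Candidates: [10, 28, 25, 38, 39, 35]
Check each candidate:
10 ∈ A, 28 ∉ A, 25 ∈ A, 38 ∉ A, 39 ∈ A, 35 ∈ A
Count of candidates in A: 4

4


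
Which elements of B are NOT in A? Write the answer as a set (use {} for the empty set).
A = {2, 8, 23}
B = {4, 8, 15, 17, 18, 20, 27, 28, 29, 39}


Set A = {2, 8, 23}
Set B = {4, 8, 15, 17, 18, 20, 27, 28, 29, 39}
Check each element of B against A:
4 ∉ A (include), 8 ∈ A, 15 ∉ A (include), 17 ∉ A (include), 18 ∉ A (include), 20 ∉ A (include), 27 ∉ A (include), 28 ∉ A (include), 29 ∉ A (include), 39 ∉ A (include)
Elements of B not in A: {4, 15, 17, 18, 20, 27, 28, 29, 39}

{4, 15, 17, 18, 20, 27, 28, 29, 39}


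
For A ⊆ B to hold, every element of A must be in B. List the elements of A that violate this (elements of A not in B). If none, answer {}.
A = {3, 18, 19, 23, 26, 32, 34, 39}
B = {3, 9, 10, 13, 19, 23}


Set A = {3, 18, 19, 23, 26, 32, 34, 39}
Set B = {3, 9, 10, 13, 19, 23}
Check each element of A against B:
3 ∈ B, 18 ∉ B (include), 19 ∈ B, 23 ∈ B, 26 ∉ B (include), 32 ∉ B (include), 34 ∉ B (include), 39 ∉ B (include)
Elements of A not in B: {18, 26, 32, 34, 39}

{18, 26, 32, 34, 39}


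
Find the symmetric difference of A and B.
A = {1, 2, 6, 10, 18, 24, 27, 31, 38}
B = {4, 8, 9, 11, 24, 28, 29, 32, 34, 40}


Set A = {1, 2, 6, 10, 18, 24, 27, 31, 38}
Set B = {4, 8, 9, 11, 24, 28, 29, 32, 34, 40}
A △ B = (A \ B) ∪ (B \ A)
Elements in A but not B: {1, 2, 6, 10, 18, 27, 31, 38}
Elements in B but not A: {4, 8, 9, 11, 28, 29, 32, 34, 40}
A △ B = {1, 2, 4, 6, 8, 9, 10, 11, 18, 27, 28, 29, 31, 32, 34, 38, 40}

{1, 2, 4, 6, 8, 9, 10, 11, 18, 27, 28, 29, 31, 32, 34, 38, 40}


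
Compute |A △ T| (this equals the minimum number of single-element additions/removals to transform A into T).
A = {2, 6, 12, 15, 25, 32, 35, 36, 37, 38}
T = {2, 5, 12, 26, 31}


Set A = {2, 6, 12, 15, 25, 32, 35, 36, 37, 38}
Set T = {2, 5, 12, 26, 31}
Elements to remove from A (in A, not in T): {6, 15, 25, 32, 35, 36, 37, 38} → 8 removals
Elements to add to A (in T, not in A): {5, 26, 31} → 3 additions
Total edits = 8 + 3 = 11

11


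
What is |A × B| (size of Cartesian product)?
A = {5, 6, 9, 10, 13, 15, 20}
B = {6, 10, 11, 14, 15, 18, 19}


Set A = {5, 6, 9, 10, 13, 15, 20} has 7 elements.
Set B = {6, 10, 11, 14, 15, 18, 19} has 7 elements.
|A × B| = |A| × |B| = 7 × 7 = 49

49


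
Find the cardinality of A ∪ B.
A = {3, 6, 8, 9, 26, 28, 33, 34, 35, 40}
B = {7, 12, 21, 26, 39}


Set A = {3, 6, 8, 9, 26, 28, 33, 34, 35, 40}, |A| = 10
Set B = {7, 12, 21, 26, 39}, |B| = 5
A ∩ B = {26}, |A ∩ B| = 1
|A ∪ B| = |A| + |B| - |A ∩ B| = 10 + 5 - 1 = 14

14


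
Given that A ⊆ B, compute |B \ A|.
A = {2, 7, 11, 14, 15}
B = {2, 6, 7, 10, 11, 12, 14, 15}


Set A = {2, 7, 11, 14, 15}, |A| = 5
Set B = {2, 6, 7, 10, 11, 12, 14, 15}, |B| = 8
Since A ⊆ B: B \ A = {6, 10, 12}
|B| - |A| = 8 - 5 = 3

3


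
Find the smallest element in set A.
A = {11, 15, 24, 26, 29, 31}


Set A = {11, 15, 24, 26, 29, 31}
Elements in ascending order: 11, 15, 24, 26, 29, 31
The smallest element is 11.

11


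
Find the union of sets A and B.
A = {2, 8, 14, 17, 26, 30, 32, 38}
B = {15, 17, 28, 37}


Set A = {2, 8, 14, 17, 26, 30, 32, 38}
Set B = {15, 17, 28, 37}
A ∪ B includes all elements in either set.
Elements from A: {2, 8, 14, 17, 26, 30, 32, 38}
Elements from B not already included: {15, 28, 37}
A ∪ B = {2, 8, 14, 15, 17, 26, 28, 30, 32, 37, 38}

{2, 8, 14, 15, 17, 26, 28, 30, 32, 37, 38}


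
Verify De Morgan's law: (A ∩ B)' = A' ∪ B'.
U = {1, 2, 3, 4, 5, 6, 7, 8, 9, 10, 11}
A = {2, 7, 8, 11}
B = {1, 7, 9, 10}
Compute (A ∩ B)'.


U = {1, 2, 3, 4, 5, 6, 7, 8, 9, 10, 11}
A = {2, 7, 8, 11}, B = {1, 7, 9, 10}
A ∩ B = {7}
(A ∩ B)' = U \ (A ∩ B) = {1, 2, 3, 4, 5, 6, 8, 9, 10, 11}
Verification via A' ∪ B': A' = {1, 3, 4, 5, 6, 9, 10}, B' = {2, 3, 4, 5, 6, 8, 11}
A' ∪ B' = {1, 2, 3, 4, 5, 6, 8, 9, 10, 11} ✓

{1, 2, 3, 4, 5, 6, 8, 9, 10, 11}


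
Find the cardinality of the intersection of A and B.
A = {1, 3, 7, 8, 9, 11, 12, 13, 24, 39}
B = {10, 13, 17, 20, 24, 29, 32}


Set A = {1, 3, 7, 8, 9, 11, 12, 13, 24, 39}
Set B = {10, 13, 17, 20, 24, 29, 32}
A ∩ B = {13, 24}
|A ∩ B| = 2

2


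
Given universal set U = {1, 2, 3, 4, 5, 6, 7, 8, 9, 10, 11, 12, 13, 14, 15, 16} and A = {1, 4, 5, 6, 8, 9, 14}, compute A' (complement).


Universal set U = {1, 2, 3, 4, 5, 6, 7, 8, 9, 10, 11, 12, 13, 14, 15, 16}
Set A = {1, 4, 5, 6, 8, 9, 14}
A' = U \ A = elements in U but not in A
Checking each element of U:
1 (in A, exclude), 2 (not in A, include), 3 (not in A, include), 4 (in A, exclude), 5 (in A, exclude), 6 (in A, exclude), 7 (not in A, include), 8 (in A, exclude), 9 (in A, exclude), 10 (not in A, include), 11 (not in A, include), 12 (not in A, include), 13 (not in A, include), 14 (in A, exclude), 15 (not in A, include), 16 (not in A, include)
A' = {2, 3, 7, 10, 11, 12, 13, 15, 16}

{2, 3, 7, 10, 11, 12, 13, 15, 16}


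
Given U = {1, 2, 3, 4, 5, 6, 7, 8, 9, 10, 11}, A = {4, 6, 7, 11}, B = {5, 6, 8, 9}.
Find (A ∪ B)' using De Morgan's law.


U = {1, 2, 3, 4, 5, 6, 7, 8, 9, 10, 11}
A = {4, 6, 7, 11}, B = {5, 6, 8, 9}
A ∪ B = {4, 5, 6, 7, 8, 9, 11}
(A ∪ B)' = U \ (A ∪ B) = {1, 2, 3, 10}
Verification via A' ∩ B': A' = {1, 2, 3, 5, 8, 9, 10}, B' = {1, 2, 3, 4, 7, 10, 11}
A' ∩ B' = {1, 2, 3, 10} ✓

{1, 2, 3, 10}


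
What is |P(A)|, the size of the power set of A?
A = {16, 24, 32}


Set A = {16, 24, 32}
|A| = 3
The power set P(A) contains all subsets of A.
|P(A)| = 2^|A| = 2^3 = 8

8


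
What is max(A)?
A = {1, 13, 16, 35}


Set A = {1, 13, 16, 35}
Elements in ascending order: 1, 13, 16, 35
The largest element is 35.

35


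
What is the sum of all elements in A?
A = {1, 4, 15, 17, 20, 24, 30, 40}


Set A = {1, 4, 15, 17, 20, 24, 30, 40}
Sum = 1 + 4 + 15 + 17 + 20 + 24 + 30 + 40 = 151

151


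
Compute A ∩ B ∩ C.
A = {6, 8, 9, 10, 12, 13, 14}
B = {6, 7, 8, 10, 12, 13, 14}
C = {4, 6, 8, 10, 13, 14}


Set A = {6, 8, 9, 10, 12, 13, 14}
Set B = {6, 7, 8, 10, 12, 13, 14}
Set C = {4, 6, 8, 10, 13, 14}
First, A ∩ B = {6, 8, 10, 12, 13, 14}
Then, (A ∩ B) ∩ C = {6, 8, 10, 13, 14}

{6, 8, 10, 13, 14}


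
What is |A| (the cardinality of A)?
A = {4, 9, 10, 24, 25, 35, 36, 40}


Set A = {4, 9, 10, 24, 25, 35, 36, 40}
Listing elements: 4, 9, 10, 24, 25, 35, 36, 40
Counting: 8 elements
|A| = 8

8


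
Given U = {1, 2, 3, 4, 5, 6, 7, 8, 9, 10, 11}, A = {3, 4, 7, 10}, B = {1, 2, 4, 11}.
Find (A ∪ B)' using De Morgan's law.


U = {1, 2, 3, 4, 5, 6, 7, 8, 9, 10, 11}
A = {3, 4, 7, 10}, B = {1, 2, 4, 11}
A ∪ B = {1, 2, 3, 4, 7, 10, 11}
(A ∪ B)' = U \ (A ∪ B) = {5, 6, 8, 9}
Verification via A' ∩ B': A' = {1, 2, 5, 6, 8, 9, 11}, B' = {3, 5, 6, 7, 8, 9, 10}
A' ∩ B' = {5, 6, 8, 9} ✓

{5, 6, 8, 9}


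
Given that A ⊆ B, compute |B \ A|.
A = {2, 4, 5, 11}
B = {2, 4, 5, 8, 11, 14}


Set A = {2, 4, 5, 11}, |A| = 4
Set B = {2, 4, 5, 8, 11, 14}, |B| = 6
Since A ⊆ B: B \ A = {8, 14}
|B| - |A| = 6 - 4 = 2

2


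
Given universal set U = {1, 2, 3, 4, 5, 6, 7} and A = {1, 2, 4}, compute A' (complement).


Universal set U = {1, 2, 3, 4, 5, 6, 7}
Set A = {1, 2, 4}
A' = U \ A = elements in U but not in A
Checking each element of U:
1 (in A, exclude), 2 (in A, exclude), 3 (not in A, include), 4 (in A, exclude), 5 (not in A, include), 6 (not in A, include), 7 (not in A, include)
A' = {3, 5, 6, 7}

{3, 5, 6, 7}


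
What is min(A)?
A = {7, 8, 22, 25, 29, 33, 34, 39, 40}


Set A = {7, 8, 22, 25, 29, 33, 34, 39, 40}
Elements in ascending order: 7, 8, 22, 25, 29, 33, 34, 39, 40
The smallest element is 7.

7


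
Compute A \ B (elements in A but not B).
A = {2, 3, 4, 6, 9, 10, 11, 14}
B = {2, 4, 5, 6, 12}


Set A = {2, 3, 4, 6, 9, 10, 11, 14}
Set B = {2, 4, 5, 6, 12}
A \ B includes elements in A that are not in B.
Check each element of A:
2 (in B, remove), 3 (not in B, keep), 4 (in B, remove), 6 (in B, remove), 9 (not in B, keep), 10 (not in B, keep), 11 (not in B, keep), 14 (not in B, keep)
A \ B = {3, 9, 10, 11, 14}

{3, 9, 10, 11, 14}


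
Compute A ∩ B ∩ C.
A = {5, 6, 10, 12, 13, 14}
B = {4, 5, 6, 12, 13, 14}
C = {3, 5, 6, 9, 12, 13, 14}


Set A = {5, 6, 10, 12, 13, 14}
Set B = {4, 5, 6, 12, 13, 14}
Set C = {3, 5, 6, 9, 12, 13, 14}
First, A ∩ B = {5, 6, 12, 13, 14}
Then, (A ∩ B) ∩ C = {5, 6, 12, 13, 14}

{5, 6, 12, 13, 14}


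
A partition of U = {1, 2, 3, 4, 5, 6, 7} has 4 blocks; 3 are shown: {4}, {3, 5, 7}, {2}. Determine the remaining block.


U = {1, 2, 3, 4, 5, 6, 7}
Shown blocks: {4}, {3, 5, 7}, {2}
A partition's blocks are pairwise disjoint and cover U, so the missing block = U \ (union of shown blocks).
Union of shown blocks: {2, 3, 4, 5, 7}
Missing block = U \ (union) = {1, 6}

{1, 6}


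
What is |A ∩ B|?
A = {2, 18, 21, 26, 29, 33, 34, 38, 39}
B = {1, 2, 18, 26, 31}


Set A = {2, 18, 21, 26, 29, 33, 34, 38, 39}
Set B = {1, 2, 18, 26, 31}
A ∩ B = {2, 18, 26}
|A ∩ B| = 3

3


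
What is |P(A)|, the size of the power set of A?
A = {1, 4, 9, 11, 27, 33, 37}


Set A = {1, 4, 9, 11, 27, 33, 37}
|A| = 7
The power set P(A) contains all subsets of A.
|P(A)| = 2^|A| = 2^7 = 128

128


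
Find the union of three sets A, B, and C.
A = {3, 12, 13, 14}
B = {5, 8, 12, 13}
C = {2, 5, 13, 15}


Set A = {3, 12, 13, 14}
Set B = {5, 8, 12, 13}
Set C = {2, 5, 13, 15}
First, A ∪ B = {3, 5, 8, 12, 13, 14}
Then, (A ∪ B) ∪ C = {2, 3, 5, 8, 12, 13, 14, 15}

{2, 3, 5, 8, 12, 13, 14, 15}


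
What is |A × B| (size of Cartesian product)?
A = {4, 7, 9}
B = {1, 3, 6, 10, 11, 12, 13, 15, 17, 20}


Set A = {4, 7, 9} has 3 elements.
Set B = {1, 3, 6, 10, 11, 12, 13, 15, 17, 20} has 10 elements.
|A × B| = |A| × |B| = 3 × 10 = 30

30


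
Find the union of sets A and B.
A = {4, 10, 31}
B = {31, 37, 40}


Set A = {4, 10, 31}
Set B = {31, 37, 40}
A ∪ B includes all elements in either set.
Elements from A: {4, 10, 31}
Elements from B not already included: {37, 40}
A ∪ B = {4, 10, 31, 37, 40}

{4, 10, 31, 37, 40}


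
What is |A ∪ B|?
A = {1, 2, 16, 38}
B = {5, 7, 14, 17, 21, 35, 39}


Set A = {1, 2, 16, 38}, |A| = 4
Set B = {5, 7, 14, 17, 21, 35, 39}, |B| = 7
A ∩ B = {}, |A ∩ B| = 0
|A ∪ B| = |A| + |B| - |A ∩ B| = 4 + 7 - 0 = 11

11


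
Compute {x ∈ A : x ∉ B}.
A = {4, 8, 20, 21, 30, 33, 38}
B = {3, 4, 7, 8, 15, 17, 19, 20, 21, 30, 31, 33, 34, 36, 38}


Set A = {4, 8, 20, 21, 30, 33, 38}
Set B = {3, 4, 7, 8, 15, 17, 19, 20, 21, 30, 31, 33, 34, 36, 38}
Check each element of A against B:
4 ∈ B, 8 ∈ B, 20 ∈ B, 21 ∈ B, 30 ∈ B, 33 ∈ B, 38 ∈ B
Elements of A not in B: {}

{}


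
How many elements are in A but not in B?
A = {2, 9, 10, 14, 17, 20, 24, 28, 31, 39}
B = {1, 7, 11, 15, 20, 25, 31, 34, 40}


Set A = {2, 9, 10, 14, 17, 20, 24, 28, 31, 39}
Set B = {1, 7, 11, 15, 20, 25, 31, 34, 40}
A \ B = {2, 9, 10, 14, 17, 24, 28, 39}
|A \ B| = 8

8


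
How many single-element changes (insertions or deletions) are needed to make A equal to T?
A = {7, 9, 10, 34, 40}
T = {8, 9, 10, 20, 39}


Set A = {7, 9, 10, 34, 40}
Set T = {8, 9, 10, 20, 39}
Elements to remove from A (in A, not in T): {7, 34, 40} → 3 removals
Elements to add to A (in T, not in A): {8, 20, 39} → 3 additions
Total edits = 3 + 3 = 6

6


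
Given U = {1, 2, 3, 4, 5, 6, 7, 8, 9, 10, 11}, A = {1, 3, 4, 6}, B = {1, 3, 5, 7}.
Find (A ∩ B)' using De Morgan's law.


U = {1, 2, 3, 4, 5, 6, 7, 8, 9, 10, 11}
A = {1, 3, 4, 6}, B = {1, 3, 5, 7}
A ∩ B = {1, 3}
(A ∩ B)' = U \ (A ∩ B) = {2, 4, 5, 6, 7, 8, 9, 10, 11}
Verification via A' ∪ B': A' = {2, 5, 7, 8, 9, 10, 11}, B' = {2, 4, 6, 8, 9, 10, 11}
A' ∪ B' = {2, 4, 5, 6, 7, 8, 9, 10, 11} ✓

{2, 4, 5, 6, 7, 8, 9, 10, 11}


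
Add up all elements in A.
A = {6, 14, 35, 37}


Set A = {6, 14, 35, 37}
Sum = 6 + 14 + 35 + 37 = 92

92


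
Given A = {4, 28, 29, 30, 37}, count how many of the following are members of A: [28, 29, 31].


Set A = {4, 28, 29, 30, 37}
Candidates: [28, 29, 31]
Check each candidate:
28 ∈ A, 29 ∈ A, 31 ∉ A
Count of candidates in A: 2

2


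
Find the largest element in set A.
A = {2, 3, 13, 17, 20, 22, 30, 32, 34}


Set A = {2, 3, 13, 17, 20, 22, 30, 32, 34}
Elements in ascending order: 2, 3, 13, 17, 20, 22, 30, 32, 34
The largest element is 34.

34


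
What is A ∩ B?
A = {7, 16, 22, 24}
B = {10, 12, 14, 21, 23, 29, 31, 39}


Set A = {7, 16, 22, 24}
Set B = {10, 12, 14, 21, 23, 29, 31, 39}
A ∩ B includes only elements in both sets.
Check each element of A against B:
7 ✗, 16 ✗, 22 ✗, 24 ✗
A ∩ B = {}

{}


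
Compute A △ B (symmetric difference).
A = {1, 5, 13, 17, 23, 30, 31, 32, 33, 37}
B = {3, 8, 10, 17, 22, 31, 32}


Set A = {1, 5, 13, 17, 23, 30, 31, 32, 33, 37}
Set B = {3, 8, 10, 17, 22, 31, 32}
A △ B = (A \ B) ∪ (B \ A)
Elements in A but not B: {1, 5, 13, 23, 30, 33, 37}
Elements in B but not A: {3, 8, 10, 22}
A △ B = {1, 3, 5, 8, 10, 13, 22, 23, 30, 33, 37}

{1, 3, 5, 8, 10, 13, 22, 23, 30, 33, 37}


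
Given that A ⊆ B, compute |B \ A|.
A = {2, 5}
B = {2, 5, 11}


Set A = {2, 5}, |A| = 2
Set B = {2, 5, 11}, |B| = 3
Since A ⊆ B: B \ A = {11}
|B| - |A| = 3 - 2 = 1

1


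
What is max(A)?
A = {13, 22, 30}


Set A = {13, 22, 30}
Elements in ascending order: 13, 22, 30
The largest element is 30.

30


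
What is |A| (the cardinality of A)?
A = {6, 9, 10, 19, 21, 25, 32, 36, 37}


Set A = {6, 9, 10, 19, 21, 25, 32, 36, 37}
Listing elements: 6, 9, 10, 19, 21, 25, 32, 36, 37
Counting: 9 elements
|A| = 9

9


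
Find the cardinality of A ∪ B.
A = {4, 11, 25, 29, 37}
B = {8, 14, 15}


Set A = {4, 11, 25, 29, 37}, |A| = 5
Set B = {8, 14, 15}, |B| = 3
A ∩ B = {}, |A ∩ B| = 0
|A ∪ B| = |A| + |B| - |A ∩ B| = 5 + 3 - 0 = 8

8


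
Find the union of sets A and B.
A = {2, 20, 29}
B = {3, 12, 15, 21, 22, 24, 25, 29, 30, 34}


Set A = {2, 20, 29}
Set B = {3, 12, 15, 21, 22, 24, 25, 29, 30, 34}
A ∪ B includes all elements in either set.
Elements from A: {2, 20, 29}
Elements from B not already included: {3, 12, 15, 21, 22, 24, 25, 30, 34}
A ∪ B = {2, 3, 12, 15, 20, 21, 22, 24, 25, 29, 30, 34}

{2, 3, 12, 15, 20, 21, 22, 24, 25, 29, 30, 34}


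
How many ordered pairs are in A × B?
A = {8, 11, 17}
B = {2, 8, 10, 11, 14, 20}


Set A = {8, 11, 17} has 3 elements.
Set B = {2, 8, 10, 11, 14, 20} has 6 elements.
|A × B| = |A| × |B| = 3 × 6 = 18

18


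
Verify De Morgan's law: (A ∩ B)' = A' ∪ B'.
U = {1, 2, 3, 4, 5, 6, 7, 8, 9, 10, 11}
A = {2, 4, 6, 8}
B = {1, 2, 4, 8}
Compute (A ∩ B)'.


U = {1, 2, 3, 4, 5, 6, 7, 8, 9, 10, 11}
A = {2, 4, 6, 8}, B = {1, 2, 4, 8}
A ∩ B = {2, 4, 8}
(A ∩ B)' = U \ (A ∩ B) = {1, 3, 5, 6, 7, 9, 10, 11}
Verification via A' ∪ B': A' = {1, 3, 5, 7, 9, 10, 11}, B' = {3, 5, 6, 7, 9, 10, 11}
A' ∪ B' = {1, 3, 5, 6, 7, 9, 10, 11} ✓

{1, 3, 5, 6, 7, 9, 10, 11}


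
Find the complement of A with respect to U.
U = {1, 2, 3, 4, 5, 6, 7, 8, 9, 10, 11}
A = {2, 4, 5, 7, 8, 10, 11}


Universal set U = {1, 2, 3, 4, 5, 6, 7, 8, 9, 10, 11}
Set A = {2, 4, 5, 7, 8, 10, 11}
A' = U \ A = elements in U but not in A
Checking each element of U:
1 (not in A, include), 2 (in A, exclude), 3 (not in A, include), 4 (in A, exclude), 5 (in A, exclude), 6 (not in A, include), 7 (in A, exclude), 8 (in A, exclude), 9 (not in A, include), 10 (in A, exclude), 11 (in A, exclude)
A' = {1, 3, 6, 9}

{1, 3, 6, 9}


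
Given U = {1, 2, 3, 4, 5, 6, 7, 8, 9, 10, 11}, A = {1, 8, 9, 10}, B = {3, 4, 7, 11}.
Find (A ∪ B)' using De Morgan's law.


U = {1, 2, 3, 4, 5, 6, 7, 8, 9, 10, 11}
A = {1, 8, 9, 10}, B = {3, 4, 7, 11}
A ∪ B = {1, 3, 4, 7, 8, 9, 10, 11}
(A ∪ B)' = U \ (A ∪ B) = {2, 5, 6}
Verification via A' ∩ B': A' = {2, 3, 4, 5, 6, 7, 11}, B' = {1, 2, 5, 6, 8, 9, 10}
A' ∩ B' = {2, 5, 6} ✓

{2, 5, 6}


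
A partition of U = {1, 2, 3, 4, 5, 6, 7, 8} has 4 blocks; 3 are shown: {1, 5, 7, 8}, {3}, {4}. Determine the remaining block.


U = {1, 2, 3, 4, 5, 6, 7, 8}
Shown blocks: {1, 5, 7, 8}, {3}, {4}
A partition's blocks are pairwise disjoint and cover U, so the missing block = U \ (union of shown blocks).
Union of shown blocks: {1, 3, 4, 5, 7, 8}
Missing block = U \ (union) = {2, 6}

{2, 6}


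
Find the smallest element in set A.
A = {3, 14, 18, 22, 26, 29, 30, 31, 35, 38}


Set A = {3, 14, 18, 22, 26, 29, 30, 31, 35, 38}
Elements in ascending order: 3, 14, 18, 22, 26, 29, 30, 31, 35, 38
The smallest element is 3.

3


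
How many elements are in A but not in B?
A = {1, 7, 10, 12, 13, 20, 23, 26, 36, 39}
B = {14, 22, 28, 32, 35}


Set A = {1, 7, 10, 12, 13, 20, 23, 26, 36, 39}
Set B = {14, 22, 28, 32, 35}
A \ B = {1, 7, 10, 12, 13, 20, 23, 26, 36, 39}
|A \ B| = 10

10


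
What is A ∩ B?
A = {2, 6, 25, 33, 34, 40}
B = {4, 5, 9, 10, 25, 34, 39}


Set A = {2, 6, 25, 33, 34, 40}
Set B = {4, 5, 9, 10, 25, 34, 39}
A ∩ B includes only elements in both sets.
Check each element of A against B:
2 ✗, 6 ✗, 25 ✓, 33 ✗, 34 ✓, 40 ✗
A ∩ B = {25, 34}

{25, 34}


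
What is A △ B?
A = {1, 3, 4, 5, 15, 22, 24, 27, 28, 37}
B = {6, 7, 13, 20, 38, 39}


Set A = {1, 3, 4, 5, 15, 22, 24, 27, 28, 37}
Set B = {6, 7, 13, 20, 38, 39}
A △ B = (A \ B) ∪ (B \ A)
Elements in A but not B: {1, 3, 4, 5, 15, 22, 24, 27, 28, 37}
Elements in B but not A: {6, 7, 13, 20, 38, 39}
A △ B = {1, 3, 4, 5, 6, 7, 13, 15, 20, 22, 24, 27, 28, 37, 38, 39}

{1, 3, 4, 5, 6, 7, 13, 15, 20, 22, 24, 27, 28, 37, 38, 39}


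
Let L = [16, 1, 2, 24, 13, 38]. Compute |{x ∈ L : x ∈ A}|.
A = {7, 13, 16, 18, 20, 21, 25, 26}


Set A = {7, 13, 16, 18, 20, 21, 25, 26}
Candidates: [16, 1, 2, 24, 13, 38]
Check each candidate:
16 ∈ A, 1 ∉ A, 2 ∉ A, 24 ∉ A, 13 ∈ A, 38 ∉ A
Count of candidates in A: 2

2


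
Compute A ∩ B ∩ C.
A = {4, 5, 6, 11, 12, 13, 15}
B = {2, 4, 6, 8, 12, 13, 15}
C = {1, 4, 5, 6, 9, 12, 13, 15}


Set A = {4, 5, 6, 11, 12, 13, 15}
Set B = {2, 4, 6, 8, 12, 13, 15}
Set C = {1, 4, 5, 6, 9, 12, 13, 15}
First, A ∩ B = {4, 6, 12, 13, 15}
Then, (A ∩ B) ∩ C = {4, 6, 12, 13, 15}

{4, 6, 12, 13, 15}


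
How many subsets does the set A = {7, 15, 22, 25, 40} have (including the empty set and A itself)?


Set A = {7, 15, 22, 25, 40}
|A| = 5
The power set P(A) contains all subsets of A.
|P(A)| = 2^|A| = 2^5 = 32

32


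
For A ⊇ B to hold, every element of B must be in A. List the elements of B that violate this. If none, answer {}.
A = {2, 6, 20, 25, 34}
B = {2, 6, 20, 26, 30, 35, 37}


Set A = {2, 6, 20, 25, 34}
Set B = {2, 6, 20, 26, 30, 35, 37}
Check each element of B against A:
2 ∈ A, 6 ∈ A, 20 ∈ A, 26 ∉ A (include), 30 ∉ A (include), 35 ∉ A (include), 37 ∉ A (include)
Elements of B not in A: {26, 30, 35, 37}

{26, 30, 35, 37}


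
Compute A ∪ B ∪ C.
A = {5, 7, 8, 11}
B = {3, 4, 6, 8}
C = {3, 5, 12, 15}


Set A = {5, 7, 8, 11}
Set B = {3, 4, 6, 8}
Set C = {3, 5, 12, 15}
First, A ∪ B = {3, 4, 5, 6, 7, 8, 11}
Then, (A ∪ B) ∪ C = {3, 4, 5, 6, 7, 8, 11, 12, 15}

{3, 4, 5, 6, 7, 8, 11, 12, 15}


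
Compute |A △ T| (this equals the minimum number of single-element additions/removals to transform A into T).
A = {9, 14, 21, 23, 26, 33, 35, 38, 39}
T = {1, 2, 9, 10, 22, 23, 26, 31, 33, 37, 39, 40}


Set A = {9, 14, 21, 23, 26, 33, 35, 38, 39}
Set T = {1, 2, 9, 10, 22, 23, 26, 31, 33, 37, 39, 40}
Elements to remove from A (in A, not in T): {14, 21, 35, 38} → 4 removals
Elements to add to A (in T, not in A): {1, 2, 10, 22, 31, 37, 40} → 7 additions
Total edits = 4 + 7 = 11

11


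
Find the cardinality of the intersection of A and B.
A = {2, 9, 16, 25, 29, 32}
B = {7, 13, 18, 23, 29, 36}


Set A = {2, 9, 16, 25, 29, 32}
Set B = {7, 13, 18, 23, 29, 36}
A ∩ B = {29}
|A ∩ B| = 1

1


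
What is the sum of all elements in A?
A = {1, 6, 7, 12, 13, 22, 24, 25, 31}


Set A = {1, 6, 7, 12, 13, 22, 24, 25, 31}
Sum = 1 + 6 + 7 + 12 + 13 + 22 + 24 + 25 + 31 = 141

141


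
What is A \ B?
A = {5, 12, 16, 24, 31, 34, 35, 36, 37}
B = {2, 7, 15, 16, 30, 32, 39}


Set A = {5, 12, 16, 24, 31, 34, 35, 36, 37}
Set B = {2, 7, 15, 16, 30, 32, 39}
A \ B includes elements in A that are not in B.
Check each element of A:
5 (not in B, keep), 12 (not in B, keep), 16 (in B, remove), 24 (not in B, keep), 31 (not in B, keep), 34 (not in B, keep), 35 (not in B, keep), 36 (not in B, keep), 37 (not in B, keep)
A \ B = {5, 12, 24, 31, 34, 35, 36, 37}

{5, 12, 24, 31, 34, 35, 36, 37}


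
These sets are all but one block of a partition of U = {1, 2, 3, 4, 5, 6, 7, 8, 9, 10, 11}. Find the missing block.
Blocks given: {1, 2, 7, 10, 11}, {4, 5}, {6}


U = {1, 2, 3, 4, 5, 6, 7, 8, 9, 10, 11}
Shown blocks: {1, 2, 7, 10, 11}, {4, 5}, {6}
A partition's blocks are pairwise disjoint and cover U, so the missing block = U \ (union of shown blocks).
Union of shown blocks: {1, 2, 4, 5, 6, 7, 10, 11}
Missing block = U \ (union) = {3, 8, 9}

{3, 8, 9}


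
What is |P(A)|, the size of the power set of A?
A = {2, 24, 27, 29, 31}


Set A = {2, 24, 27, 29, 31}
|A| = 5
The power set P(A) contains all subsets of A.
|P(A)| = 2^|A| = 2^5 = 32

32


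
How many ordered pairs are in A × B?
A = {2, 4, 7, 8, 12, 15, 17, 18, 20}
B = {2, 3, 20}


Set A = {2, 4, 7, 8, 12, 15, 17, 18, 20} has 9 elements.
Set B = {2, 3, 20} has 3 elements.
|A × B| = |A| × |B| = 9 × 3 = 27

27


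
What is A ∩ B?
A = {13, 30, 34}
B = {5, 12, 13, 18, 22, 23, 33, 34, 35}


Set A = {13, 30, 34}
Set B = {5, 12, 13, 18, 22, 23, 33, 34, 35}
A ∩ B includes only elements in both sets.
Check each element of A against B:
13 ✓, 30 ✗, 34 ✓
A ∩ B = {13, 34}

{13, 34}


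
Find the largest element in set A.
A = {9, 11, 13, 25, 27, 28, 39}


Set A = {9, 11, 13, 25, 27, 28, 39}
Elements in ascending order: 9, 11, 13, 25, 27, 28, 39
The largest element is 39.

39


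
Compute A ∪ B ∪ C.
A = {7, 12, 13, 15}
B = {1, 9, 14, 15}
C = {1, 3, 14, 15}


Set A = {7, 12, 13, 15}
Set B = {1, 9, 14, 15}
Set C = {1, 3, 14, 15}
First, A ∪ B = {1, 7, 9, 12, 13, 14, 15}
Then, (A ∪ B) ∪ C = {1, 3, 7, 9, 12, 13, 14, 15}

{1, 3, 7, 9, 12, 13, 14, 15}


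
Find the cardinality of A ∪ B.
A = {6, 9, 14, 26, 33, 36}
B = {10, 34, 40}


Set A = {6, 9, 14, 26, 33, 36}, |A| = 6
Set B = {10, 34, 40}, |B| = 3
A ∩ B = {}, |A ∩ B| = 0
|A ∪ B| = |A| + |B| - |A ∩ B| = 6 + 3 - 0 = 9

9


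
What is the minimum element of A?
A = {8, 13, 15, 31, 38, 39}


Set A = {8, 13, 15, 31, 38, 39}
Elements in ascending order: 8, 13, 15, 31, 38, 39
The smallest element is 8.

8


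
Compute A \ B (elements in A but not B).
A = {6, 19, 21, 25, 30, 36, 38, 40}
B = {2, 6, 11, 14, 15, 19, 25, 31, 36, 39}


Set A = {6, 19, 21, 25, 30, 36, 38, 40}
Set B = {2, 6, 11, 14, 15, 19, 25, 31, 36, 39}
A \ B includes elements in A that are not in B.
Check each element of A:
6 (in B, remove), 19 (in B, remove), 21 (not in B, keep), 25 (in B, remove), 30 (not in B, keep), 36 (in B, remove), 38 (not in B, keep), 40 (not in B, keep)
A \ B = {21, 30, 38, 40}

{21, 30, 38, 40}


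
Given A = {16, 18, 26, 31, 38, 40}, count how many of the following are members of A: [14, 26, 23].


Set A = {16, 18, 26, 31, 38, 40}
Candidates: [14, 26, 23]
Check each candidate:
14 ∉ A, 26 ∈ A, 23 ∉ A
Count of candidates in A: 1

1


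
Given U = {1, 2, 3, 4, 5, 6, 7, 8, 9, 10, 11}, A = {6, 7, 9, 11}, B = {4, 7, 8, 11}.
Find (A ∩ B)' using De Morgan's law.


U = {1, 2, 3, 4, 5, 6, 7, 8, 9, 10, 11}
A = {6, 7, 9, 11}, B = {4, 7, 8, 11}
A ∩ B = {7, 11}
(A ∩ B)' = U \ (A ∩ B) = {1, 2, 3, 4, 5, 6, 8, 9, 10}
Verification via A' ∪ B': A' = {1, 2, 3, 4, 5, 8, 10}, B' = {1, 2, 3, 5, 6, 9, 10}
A' ∪ B' = {1, 2, 3, 4, 5, 6, 8, 9, 10} ✓

{1, 2, 3, 4, 5, 6, 8, 9, 10}


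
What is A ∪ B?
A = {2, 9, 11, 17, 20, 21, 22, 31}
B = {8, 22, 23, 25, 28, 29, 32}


Set A = {2, 9, 11, 17, 20, 21, 22, 31}
Set B = {8, 22, 23, 25, 28, 29, 32}
A ∪ B includes all elements in either set.
Elements from A: {2, 9, 11, 17, 20, 21, 22, 31}
Elements from B not already included: {8, 23, 25, 28, 29, 32}
A ∪ B = {2, 8, 9, 11, 17, 20, 21, 22, 23, 25, 28, 29, 31, 32}

{2, 8, 9, 11, 17, 20, 21, 22, 23, 25, 28, 29, 31, 32}


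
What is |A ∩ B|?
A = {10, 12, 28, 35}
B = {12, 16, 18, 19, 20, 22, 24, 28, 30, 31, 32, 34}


Set A = {10, 12, 28, 35}
Set B = {12, 16, 18, 19, 20, 22, 24, 28, 30, 31, 32, 34}
A ∩ B = {12, 28}
|A ∩ B| = 2

2


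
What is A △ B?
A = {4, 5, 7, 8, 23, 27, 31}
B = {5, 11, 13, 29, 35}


Set A = {4, 5, 7, 8, 23, 27, 31}
Set B = {5, 11, 13, 29, 35}
A △ B = (A \ B) ∪ (B \ A)
Elements in A but not B: {4, 7, 8, 23, 27, 31}
Elements in B but not A: {11, 13, 29, 35}
A △ B = {4, 7, 8, 11, 13, 23, 27, 29, 31, 35}

{4, 7, 8, 11, 13, 23, 27, 29, 31, 35}


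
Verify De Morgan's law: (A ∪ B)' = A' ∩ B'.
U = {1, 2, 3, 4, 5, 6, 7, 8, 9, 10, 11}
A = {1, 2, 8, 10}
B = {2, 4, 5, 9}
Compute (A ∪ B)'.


U = {1, 2, 3, 4, 5, 6, 7, 8, 9, 10, 11}
A = {1, 2, 8, 10}, B = {2, 4, 5, 9}
A ∪ B = {1, 2, 4, 5, 8, 9, 10}
(A ∪ B)' = U \ (A ∪ B) = {3, 6, 7, 11}
Verification via A' ∩ B': A' = {3, 4, 5, 6, 7, 9, 11}, B' = {1, 3, 6, 7, 8, 10, 11}
A' ∩ B' = {3, 6, 7, 11} ✓

{3, 6, 7, 11}


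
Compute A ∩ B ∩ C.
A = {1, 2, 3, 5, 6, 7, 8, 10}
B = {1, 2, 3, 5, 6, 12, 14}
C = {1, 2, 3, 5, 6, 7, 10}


Set A = {1, 2, 3, 5, 6, 7, 8, 10}
Set B = {1, 2, 3, 5, 6, 12, 14}
Set C = {1, 2, 3, 5, 6, 7, 10}
First, A ∩ B = {1, 2, 3, 5, 6}
Then, (A ∩ B) ∩ C = {1, 2, 3, 5, 6}

{1, 2, 3, 5, 6}


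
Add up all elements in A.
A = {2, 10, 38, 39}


Set A = {2, 10, 38, 39}
Sum = 2 + 10 + 38 + 39 = 89

89


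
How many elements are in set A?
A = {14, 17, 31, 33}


Set A = {14, 17, 31, 33}
Listing elements: 14, 17, 31, 33
Counting: 4 elements
|A| = 4

4


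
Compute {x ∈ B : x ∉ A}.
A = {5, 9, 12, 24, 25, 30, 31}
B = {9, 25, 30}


Set A = {5, 9, 12, 24, 25, 30, 31}
Set B = {9, 25, 30}
Check each element of B against A:
9 ∈ A, 25 ∈ A, 30 ∈ A
Elements of B not in A: {}

{}


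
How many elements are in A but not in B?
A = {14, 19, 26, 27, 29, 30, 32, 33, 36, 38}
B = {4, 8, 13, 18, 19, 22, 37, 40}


Set A = {14, 19, 26, 27, 29, 30, 32, 33, 36, 38}
Set B = {4, 8, 13, 18, 19, 22, 37, 40}
A \ B = {14, 26, 27, 29, 30, 32, 33, 36, 38}
|A \ B| = 9

9


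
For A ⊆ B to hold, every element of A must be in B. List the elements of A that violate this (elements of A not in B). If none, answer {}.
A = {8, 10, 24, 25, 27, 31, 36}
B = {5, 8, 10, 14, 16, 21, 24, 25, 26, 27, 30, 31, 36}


Set A = {8, 10, 24, 25, 27, 31, 36}
Set B = {5, 8, 10, 14, 16, 21, 24, 25, 26, 27, 30, 31, 36}
Check each element of A against B:
8 ∈ B, 10 ∈ B, 24 ∈ B, 25 ∈ B, 27 ∈ B, 31 ∈ B, 36 ∈ B
Elements of A not in B: {}

{}


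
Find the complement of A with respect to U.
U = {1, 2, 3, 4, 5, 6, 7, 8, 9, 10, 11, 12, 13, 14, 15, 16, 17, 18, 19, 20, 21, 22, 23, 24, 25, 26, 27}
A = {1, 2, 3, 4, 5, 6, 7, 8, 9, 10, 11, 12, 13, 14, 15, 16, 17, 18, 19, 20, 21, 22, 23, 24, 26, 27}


Universal set U = {1, 2, 3, 4, 5, 6, 7, 8, 9, 10, 11, 12, 13, 14, 15, 16, 17, 18, 19, 20, 21, 22, 23, 24, 25, 26, 27}
Set A = {1, 2, 3, 4, 5, 6, 7, 8, 9, 10, 11, 12, 13, 14, 15, 16, 17, 18, 19, 20, 21, 22, 23, 24, 26, 27}
A' = U \ A = elements in U but not in A
Checking each element of U:
1 (in A, exclude), 2 (in A, exclude), 3 (in A, exclude), 4 (in A, exclude), 5 (in A, exclude), 6 (in A, exclude), 7 (in A, exclude), 8 (in A, exclude), 9 (in A, exclude), 10 (in A, exclude), 11 (in A, exclude), 12 (in A, exclude), 13 (in A, exclude), 14 (in A, exclude), 15 (in A, exclude), 16 (in A, exclude), 17 (in A, exclude), 18 (in A, exclude), 19 (in A, exclude), 20 (in A, exclude), 21 (in A, exclude), 22 (in A, exclude), 23 (in A, exclude), 24 (in A, exclude), 25 (not in A, include), 26 (in A, exclude), 27 (in A, exclude)
A' = {25}

{25}


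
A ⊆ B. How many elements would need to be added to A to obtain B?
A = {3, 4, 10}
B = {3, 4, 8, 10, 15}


Set A = {3, 4, 10}, |A| = 3
Set B = {3, 4, 8, 10, 15}, |B| = 5
Since A ⊆ B: B \ A = {8, 15}
|B| - |A| = 5 - 3 = 2

2


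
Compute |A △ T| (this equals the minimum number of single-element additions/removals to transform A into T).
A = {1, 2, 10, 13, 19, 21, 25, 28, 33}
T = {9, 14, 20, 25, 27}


Set A = {1, 2, 10, 13, 19, 21, 25, 28, 33}
Set T = {9, 14, 20, 25, 27}
Elements to remove from A (in A, not in T): {1, 2, 10, 13, 19, 21, 28, 33} → 8 removals
Elements to add to A (in T, not in A): {9, 14, 20, 27} → 4 additions
Total edits = 8 + 4 = 12

12


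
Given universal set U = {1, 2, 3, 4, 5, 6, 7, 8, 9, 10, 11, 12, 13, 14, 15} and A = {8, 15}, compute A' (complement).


Universal set U = {1, 2, 3, 4, 5, 6, 7, 8, 9, 10, 11, 12, 13, 14, 15}
Set A = {8, 15}
A' = U \ A = elements in U but not in A
Checking each element of U:
1 (not in A, include), 2 (not in A, include), 3 (not in A, include), 4 (not in A, include), 5 (not in A, include), 6 (not in A, include), 7 (not in A, include), 8 (in A, exclude), 9 (not in A, include), 10 (not in A, include), 11 (not in A, include), 12 (not in A, include), 13 (not in A, include), 14 (not in A, include), 15 (in A, exclude)
A' = {1, 2, 3, 4, 5, 6, 7, 9, 10, 11, 12, 13, 14}

{1, 2, 3, 4, 5, 6, 7, 9, 10, 11, 12, 13, 14}


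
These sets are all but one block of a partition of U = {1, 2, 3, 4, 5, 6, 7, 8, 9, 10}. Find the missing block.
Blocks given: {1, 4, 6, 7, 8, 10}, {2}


U = {1, 2, 3, 4, 5, 6, 7, 8, 9, 10}
Shown blocks: {1, 4, 6, 7, 8, 10}, {2}
A partition's blocks are pairwise disjoint and cover U, so the missing block = U \ (union of shown blocks).
Union of shown blocks: {1, 2, 4, 6, 7, 8, 10}
Missing block = U \ (union) = {3, 5, 9}

{3, 5, 9}


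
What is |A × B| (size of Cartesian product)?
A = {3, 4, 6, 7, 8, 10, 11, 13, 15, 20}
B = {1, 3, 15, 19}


Set A = {3, 4, 6, 7, 8, 10, 11, 13, 15, 20} has 10 elements.
Set B = {1, 3, 15, 19} has 4 elements.
|A × B| = |A| × |B| = 10 × 4 = 40

40


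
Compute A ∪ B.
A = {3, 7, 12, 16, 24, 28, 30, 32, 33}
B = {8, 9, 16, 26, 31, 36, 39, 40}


Set A = {3, 7, 12, 16, 24, 28, 30, 32, 33}
Set B = {8, 9, 16, 26, 31, 36, 39, 40}
A ∪ B includes all elements in either set.
Elements from A: {3, 7, 12, 16, 24, 28, 30, 32, 33}
Elements from B not already included: {8, 9, 26, 31, 36, 39, 40}
A ∪ B = {3, 7, 8, 9, 12, 16, 24, 26, 28, 30, 31, 32, 33, 36, 39, 40}

{3, 7, 8, 9, 12, 16, 24, 26, 28, 30, 31, 32, 33, 36, 39, 40}


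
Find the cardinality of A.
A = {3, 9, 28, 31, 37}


Set A = {3, 9, 28, 31, 37}
Listing elements: 3, 9, 28, 31, 37
Counting: 5 elements
|A| = 5

5


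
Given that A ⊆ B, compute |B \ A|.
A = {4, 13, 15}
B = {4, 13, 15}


Set A = {4, 13, 15}, |A| = 3
Set B = {4, 13, 15}, |B| = 3
Since A ⊆ B: B \ A = {}
|B| - |A| = 3 - 3 = 0

0


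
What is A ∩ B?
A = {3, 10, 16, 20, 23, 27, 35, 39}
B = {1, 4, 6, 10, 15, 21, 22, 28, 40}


Set A = {3, 10, 16, 20, 23, 27, 35, 39}
Set B = {1, 4, 6, 10, 15, 21, 22, 28, 40}
A ∩ B includes only elements in both sets.
Check each element of A against B:
3 ✗, 10 ✓, 16 ✗, 20 ✗, 23 ✗, 27 ✗, 35 ✗, 39 ✗
A ∩ B = {10}

{10}


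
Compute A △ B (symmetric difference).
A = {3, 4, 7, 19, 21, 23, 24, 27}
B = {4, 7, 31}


Set A = {3, 4, 7, 19, 21, 23, 24, 27}
Set B = {4, 7, 31}
A △ B = (A \ B) ∪ (B \ A)
Elements in A but not B: {3, 19, 21, 23, 24, 27}
Elements in B but not A: {31}
A △ B = {3, 19, 21, 23, 24, 27, 31}

{3, 19, 21, 23, 24, 27, 31}


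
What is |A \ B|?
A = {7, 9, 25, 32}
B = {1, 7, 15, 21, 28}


Set A = {7, 9, 25, 32}
Set B = {1, 7, 15, 21, 28}
A \ B = {9, 25, 32}
|A \ B| = 3

3


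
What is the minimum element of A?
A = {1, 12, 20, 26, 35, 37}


Set A = {1, 12, 20, 26, 35, 37}
Elements in ascending order: 1, 12, 20, 26, 35, 37
The smallest element is 1.

1


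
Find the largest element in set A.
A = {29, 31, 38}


Set A = {29, 31, 38}
Elements in ascending order: 29, 31, 38
The largest element is 38.

38


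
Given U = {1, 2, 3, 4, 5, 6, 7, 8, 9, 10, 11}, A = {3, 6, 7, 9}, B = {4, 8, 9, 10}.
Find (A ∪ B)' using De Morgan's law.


U = {1, 2, 3, 4, 5, 6, 7, 8, 9, 10, 11}
A = {3, 6, 7, 9}, B = {4, 8, 9, 10}
A ∪ B = {3, 4, 6, 7, 8, 9, 10}
(A ∪ B)' = U \ (A ∪ B) = {1, 2, 5, 11}
Verification via A' ∩ B': A' = {1, 2, 4, 5, 8, 10, 11}, B' = {1, 2, 3, 5, 6, 7, 11}
A' ∩ B' = {1, 2, 5, 11} ✓

{1, 2, 5, 11}


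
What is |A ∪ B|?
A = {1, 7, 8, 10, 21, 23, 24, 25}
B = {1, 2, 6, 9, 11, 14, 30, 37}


Set A = {1, 7, 8, 10, 21, 23, 24, 25}, |A| = 8
Set B = {1, 2, 6, 9, 11, 14, 30, 37}, |B| = 8
A ∩ B = {1}, |A ∩ B| = 1
|A ∪ B| = |A| + |B| - |A ∩ B| = 8 + 8 - 1 = 15

15


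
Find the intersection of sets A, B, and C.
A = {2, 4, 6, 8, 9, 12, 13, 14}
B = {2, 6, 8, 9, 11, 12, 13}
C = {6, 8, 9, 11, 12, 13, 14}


Set A = {2, 4, 6, 8, 9, 12, 13, 14}
Set B = {2, 6, 8, 9, 11, 12, 13}
Set C = {6, 8, 9, 11, 12, 13, 14}
First, A ∩ B = {2, 6, 8, 9, 12, 13}
Then, (A ∩ B) ∩ C = {6, 8, 9, 12, 13}

{6, 8, 9, 12, 13}


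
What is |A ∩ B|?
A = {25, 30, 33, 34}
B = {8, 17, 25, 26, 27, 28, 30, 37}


Set A = {25, 30, 33, 34}
Set B = {8, 17, 25, 26, 27, 28, 30, 37}
A ∩ B = {25, 30}
|A ∩ B| = 2

2


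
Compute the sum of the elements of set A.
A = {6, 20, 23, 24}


Set A = {6, 20, 23, 24}
Sum = 6 + 20 + 23 + 24 = 73

73


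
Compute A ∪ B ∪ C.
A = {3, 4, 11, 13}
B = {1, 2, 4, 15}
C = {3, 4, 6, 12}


Set A = {3, 4, 11, 13}
Set B = {1, 2, 4, 15}
Set C = {3, 4, 6, 12}
First, A ∪ B = {1, 2, 3, 4, 11, 13, 15}
Then, (A ∪ B) ∪ C = {1, 2, 3, 4, 6, 11, 12, 13, 15}

{1, 2, 3, 4, 6, 11, 12, 13, 15}


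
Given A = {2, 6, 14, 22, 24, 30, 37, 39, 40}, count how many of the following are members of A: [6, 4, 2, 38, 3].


Set A = {2, 6, 14, 22, 24, 30, 37, 39, 40}
Candidates: [6, 4, 2, 38, 3]
Check each candidate:
6 ∈ A, 4 ∉ A, 2 ∈ A, 38 ∉ A, 3 ∉ A
Count of candidates in A: 2

2


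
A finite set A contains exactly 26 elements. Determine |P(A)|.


The set has 26 elements.
The power set contains all possible subsets.
|P(A)| = 2^|A| = 2^26 = 67108864

67108864


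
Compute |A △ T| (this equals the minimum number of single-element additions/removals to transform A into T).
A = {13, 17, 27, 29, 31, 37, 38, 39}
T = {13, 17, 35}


Set A = {13, 17, 27, 29, 31, 37, 38, 39}
Set T = {13, 17, 35}
Elements to remove from A (in A, not in T): {27, 29, 31, 37, 38, 39} → 6 removals
Elements to add to A (in T, not in A): {35} → 1 additions
Total edits = 6 + 1 = 7

7


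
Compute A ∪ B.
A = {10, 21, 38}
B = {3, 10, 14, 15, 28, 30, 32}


Set A = {10, 21, 38}
Set B = {3, 10, 14, 15, 28, 30, 32}
A ∪ B includes all elements in either set.
Elements from A: {10, 21, 38}
Elements from B not already included: {3, 14, 15, 28, 30, 32}
A ∪ B = {3, 10, 14, 15, 21, 28, 30, 32, 38}

{3, 10, 14, 15, 21, 28, 30, 32, 38}


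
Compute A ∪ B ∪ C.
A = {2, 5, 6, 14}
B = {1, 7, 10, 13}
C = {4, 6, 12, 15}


Set A = {2, 5, 6, 14}
Set B = {1, 7, 10, 13}
Set C = {4, 6, 12, 15}
First, A ∪ B = {1, 2, 5, 6, 7, 10, 13, 14}
Then, (A ∪ B) ∪ C = {1, 2, 4, 5, 6, 7, 10, 12, 13, 14, 15}

{1, 2, 4, 5, 6, 7, 10, 12, 13, 14, 15}


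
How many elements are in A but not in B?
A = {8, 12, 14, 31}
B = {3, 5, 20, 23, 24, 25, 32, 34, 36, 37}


Set A = {8, 12, 14, 31}
Set B = {3, 5, 20, 23, 24, 25, 32, 34, 36, 37}
A \ B = {8, 12, 14, 31}
|A \ B| = 4

4


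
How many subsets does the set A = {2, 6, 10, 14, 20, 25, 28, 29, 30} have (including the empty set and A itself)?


Set A = {2, 6, 10, 14, 20, 25, 28, 29, 30}
|A| = 9
The power set P(A) contains all subsets of A.
|P(A)| = 2^|A| = 2^9 = 512

512


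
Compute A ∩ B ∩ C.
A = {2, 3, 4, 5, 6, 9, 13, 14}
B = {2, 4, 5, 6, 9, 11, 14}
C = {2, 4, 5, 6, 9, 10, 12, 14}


Set A = {2, 3, 4, 5, 6, 9, 13, 14}
Set B = {2, 4, 5, 6, 9, 11, 14}
Set C = {2, 4, 5, 6, 9, 10, 12, 14}
First, A ∩ B = {2, 4, 5, 6, 9, 14}
Then, (A ∩ B) ∩ C = {2, 4, 5, 6, 9, 14}

{2, 4, 5, 6, 9, 14}


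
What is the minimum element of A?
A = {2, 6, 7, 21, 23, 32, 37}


Set A = {2, 6, 7, 21, 23, 32, 37}
Elements in ascending order: 2, 6, 7, 21, 23, 32, 37
The smallest element is 2.

2


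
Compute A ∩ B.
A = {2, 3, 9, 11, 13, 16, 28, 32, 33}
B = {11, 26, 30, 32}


Set A = {2, 3, 9, 11, 13, 16, 28, 32, 33}
Set B = {11, 26, 30, 32}
A ∩ B includes only elements in both sets.
Check each element of A against B:
2 ✗, 3 ✗, 9 ✗, 11 ✓, 13 ✗, 16 ✗, 28 ✗, 32 ✓, 33 ✗
A ∩ B = {11, 32}

{11, 32}


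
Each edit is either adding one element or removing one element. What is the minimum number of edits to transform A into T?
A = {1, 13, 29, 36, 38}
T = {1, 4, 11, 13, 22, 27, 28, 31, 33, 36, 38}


Set A = {1, 13, 29, 36, 38}
Set T = {1, 4, 11, 13, 22, 27, 28, 31, 33, 36, 38}
Elements to remove from A (in A, not in T): {29} → 1 removals
Elements to add to A (in T, not in A): {4, 11, 22, 27, 28, 31, 33} → 7 additions
Total edits = 1 + 7 = 8

8
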